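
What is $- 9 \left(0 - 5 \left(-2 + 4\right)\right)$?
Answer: $90$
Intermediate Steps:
$- 9 \left(0 - 5 \left(-2 + 4\right)\right) = - 9 \left(0 - 10\right) = \left(-9\right) \left(-10\right) = 90$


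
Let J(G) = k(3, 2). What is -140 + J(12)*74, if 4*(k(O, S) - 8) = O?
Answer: 1015/2 ≈ 507.50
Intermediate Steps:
k(O, S) = 8 + O/4
J(G) = 35/4 (J(G) = 8 + (¼)*3 = 8 + ¾ = 35/4)
-140 + J(12)*74 = -140 + (35/4)*74 = -140 + 1295/2 = 1015/2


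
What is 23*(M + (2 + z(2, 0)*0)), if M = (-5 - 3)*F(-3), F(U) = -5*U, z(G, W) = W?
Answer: -2714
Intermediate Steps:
M = -120 (M = (-5 - 3)*(-5*(-3)) = -8*15 = -120)
23*(M + (2 + z(2, 0)*0)) = 23*(-120 + (2 + 0*0)) = 23*(-120 + (2 + 0)) = 23*(-120 + 2) = 23*(-118) = -2714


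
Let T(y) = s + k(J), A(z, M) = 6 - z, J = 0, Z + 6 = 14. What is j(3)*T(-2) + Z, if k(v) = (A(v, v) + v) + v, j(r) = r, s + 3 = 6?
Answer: 35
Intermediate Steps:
Z = 8 (Z = -6 + 14 = 8)
s = 3 (s = -3 + 6 = 3)
k(v) = 6 + v (k(v) = ((6 - v) + v) + v = 6 + v)
T(y) = 9 (T(y) = 3 + (6 + 0) = 3 + 6 = 9)
j(3)*T(-2) + Z = 3*9 + 8 = 27 + 8 = 35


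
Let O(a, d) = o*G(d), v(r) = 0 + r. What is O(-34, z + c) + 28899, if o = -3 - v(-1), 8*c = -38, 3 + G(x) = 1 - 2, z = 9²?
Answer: 28907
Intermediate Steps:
z = 81
G(x) = -4 (G(x) = -3 + (1 - 2) = -3 - 1 = -4)
c = -19/4 (c = (⅛)*(-38) = -19/4 ≈ -4.7500)
v(r) = r
o = -2 (o = -3 - 1*(-1) = -3 + 1 = -2)
O(a, d) = 8 (O(a, d) = -2*(-4) = 8)
O(-34, z + c) + 28899 = 8 + 28899 = 28907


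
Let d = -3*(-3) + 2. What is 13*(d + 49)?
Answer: 780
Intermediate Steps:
d = 11 (d = 9 + 2 = 11)
13*(d + 49) = 13*(11 + 49) = 13*60 = 780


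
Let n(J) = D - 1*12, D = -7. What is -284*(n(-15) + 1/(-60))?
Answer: 81011/15 ≈ 5400.7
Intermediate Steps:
n(J) = -19 (n(J) = -7 - 1*12 = -7 - 12 = -19)
-284*(n(-15) + 1/(-60)) = -284*(-19 + 1/(-60)) = -284*(-19 - 1/60) = -284*(-1141/60) = 81011/15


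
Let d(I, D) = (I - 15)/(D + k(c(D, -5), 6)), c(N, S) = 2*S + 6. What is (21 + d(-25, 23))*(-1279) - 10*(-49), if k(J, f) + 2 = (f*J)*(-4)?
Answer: -3034013/117 ≈ -25932.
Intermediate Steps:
c(N, S) = 6 + 2*S
k(J, f) = -2 - 4*J*f (k(J, f) = -2 + (f*J)*(-4) = -2 + (J*f)*(-4) = -2 - 4*J*f)
d(I, D) = (-15 + I)/(94 + D) (d(I, D) = (I - 15)/(D + (-2 - 4*(6 + 2*(-5))*6)) = (-15 + I)/(D + (-2 - 4*(6 - 10)*6)) = (-15 + I)/(D + (-2 - 4*(-4)*6)) = (-15 + I)/(D + (-2 + 96)) = (-15 + I)/(D + 94) = (-15 + I)/(94 + D))
(21 + d(-25, 23))*(-1279) - 10*(-49) = (21 + (-15 - 25)/(94 + 23))*(-1279) - 10*(-49) = (21 - 40/117)*(-1279) + 490 = (2417/117)*(-1279) + 490 = -3091343/117 + 490 = -3034013/117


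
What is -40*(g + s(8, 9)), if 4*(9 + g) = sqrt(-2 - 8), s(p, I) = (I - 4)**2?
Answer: -640 - 10*I*sqrt(10) ≈ -640.0 - 31.623*I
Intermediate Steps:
s(p, I) = (-4 + I)**2
g = -9 + I*sqrt(10)/4 (g = -9 + sqrt(-2 - 8)/4 = -9 + sqrt(-10)/4 = -9 + (I*sqrt(10))/4 = -9 + I*sqrt(10)/4 ≈ -9.0 + 0.79057*I)
-40*(g + s(8, 9)) = -40*((-9 + I*sqrt(10)/4) + (-4 + 9)**2) = -40*((-9 + I*sqrt(10)/4) + 5**2) = -40*((-9 + I*sqrt(10)/4) + 25) = -40*(16 + I*sqrt(10)/4) = -640 - 10*I*sqrt(10)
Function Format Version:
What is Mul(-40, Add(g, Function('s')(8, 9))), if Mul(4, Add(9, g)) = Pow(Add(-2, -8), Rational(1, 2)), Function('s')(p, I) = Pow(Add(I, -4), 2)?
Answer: Add(-640, Mul(-10, I, Pow(10, Rational(1, 2)))) ≈ Add(-640.00, Mul(-31.623, I))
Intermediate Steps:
Function('s')(p, I) = Pow(Add(-4, I), 2)
g = Add(-9, Mul(Rational(1, 4), I, Pow(10, Rational(1, 2)))) (g = Add(-9, Mul(Rational(1, 4), Pow(Add(-2, -8), Rational(1, 2)))) = Add(-9, Mul(Rational(1, 4), Pow(-10, Rational(1, 2)))) = Add(-9, Mul(Rational(1, 4), Mul(I, Pow(10, Rational(1, 2))))) = Add(-9, Mul(Rational(1, 4), I, Pow(10, Rational(1, 2)))) ≈ Add(-9.0000, Mul(0.79057, I)))
Mul(-40, Add(g, Function('s')(8, 9))) = Mul(-40, Add(Add(-9, Mul(Rational(1, 4), I, Pow(10, Rational(1, 2)))), Pow(Add(-4, 9), 2))) = Mul(-40, Add(Add(-9, Mul(Rational(1, 4), I, Pow(10, Rational(1, 2)))), Pow(5, 2))) = Mul(-40, Add(Add(-9, Mul(Rational(1, 4), I, Pow(10, Rational(1, 2)))), 25)) = Mul(-40, Add(16, Mul(Rational(1, 4), I, Pow(10, Rational(1, 2))))) = Add(-640, Mul(-10, I, Pow(10, Rational(1, 2))))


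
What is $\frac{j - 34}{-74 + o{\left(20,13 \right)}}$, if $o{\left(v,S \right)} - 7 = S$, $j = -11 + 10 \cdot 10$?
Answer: $- \frac{55}{54} \approx -1.0185$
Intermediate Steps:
$j = 89$ ($j = -11 + 100 = 89$)
$o{\left(v,S \right)} = 7 + S$
$\frac{j - 34}{-74 + o{\left(20,13 \right)}} = \frac{89 - 34}{-74 + \left(7 + 13\right)} = \frac{55}{-74 + 20} = \frac{55}{-54} = 55 \left(- \frac{1}{54}\right) = - \frac{55}{54}$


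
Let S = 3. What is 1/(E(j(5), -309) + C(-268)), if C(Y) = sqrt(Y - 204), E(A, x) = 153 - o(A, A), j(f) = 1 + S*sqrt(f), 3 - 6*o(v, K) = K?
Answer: 6/(916 + 3*sqrt(5) + 12*I*sqrt(118)) ≈ 0.0063754 - 0.00090066*I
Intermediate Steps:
o(v, K) = 1/2 - K/6
j(f) = 1 + 3*sqrt(f)
E(A, x) = 305/2 + A/6 (E(A, x) = 153 - (1/2 - A/6) = 153 + (-1/2 + A/6) = 305/2 + A/6)
C(Y) = sqrt(-204 + Y)
1/(E(j(5), -309) + C(-268)) = 1/((305/2 + (1 + 3*sqrt(5))/6) + sqrt(-204 - 268)) = 1/((305/2 + (1/6 + sqrt(5)/2)) + sqrt(-472)) = 1/((458/3 + sqrt(5)/2) + 2*I*sqrt(118)) = 1/(458/3 + sqrt(5)/2 + 2*I*sqrt(118))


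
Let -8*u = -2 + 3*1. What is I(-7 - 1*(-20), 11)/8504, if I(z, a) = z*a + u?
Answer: 1143/68032 ≈ 0.016801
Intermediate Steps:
u = -⅛ (u = -(-2 + 3*1)/8 = -(-2 + 3)/8 = -⅛*1 = -⅛ ≈ -0.12500)
I(z, a) = -⅛ + a*z (I(z, a) = z*a - ⅛ = a*z - ⅛ = -⅛ + a*z)
I(-7 - 1*(-20), 11)/8504 = (-⅛ + 11*(-7 - 1*(-20)))/8504 = (-⅛ + 11*(-7 + 20))*(1/8504) = (-⅛ + 11*13)*(1/8504) = (-⅛ + 143)*(1/8504) = (1143/8)*(1/8504) = 1143/68032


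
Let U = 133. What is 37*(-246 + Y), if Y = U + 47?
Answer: -2442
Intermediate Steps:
Y = 180 (Y = 133 + 47 = 180)
37*(-246 + Y) = 37*(-246 + 180) = 37*(-66) = -2442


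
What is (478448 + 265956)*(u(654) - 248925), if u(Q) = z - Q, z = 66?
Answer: -185738475252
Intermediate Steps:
u(Q) = 66 - Q
(478448 + 265956)*(u(654) - 248925) = (478448 + 265956)*((66 - 1*654) - 248925) = 744404*((66 - 654) - 248925) = 744404*(-588 - 248925) = 744404*(-249513) = -185738475252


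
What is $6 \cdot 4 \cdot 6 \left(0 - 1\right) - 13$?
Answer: $-157$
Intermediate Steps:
$6 \cdot 4 \cdot 6 \left(0 - 1\right) - 13 = 24 \cdot 6 \left(0 - 1\right) - 13 = 144 \left(-1\right) - 13 = -144 - 13 = -157$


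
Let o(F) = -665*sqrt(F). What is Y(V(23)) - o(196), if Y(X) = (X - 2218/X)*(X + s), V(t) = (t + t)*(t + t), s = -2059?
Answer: 137394263/1058 ≈ 1.2986e+5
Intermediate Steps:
V(t) = 4*t**2 (V(t) = (2*t)*(2*t) = 4*t**2)
Y(X) = (-2059 + X)*(X - 2218/X) (Y(X) = (X - 2218/X)*(X - 2059) = (X - 2218/X)*(-2059 + X) = (-2059 + X)*(X - 2218/X))
Y(V(23)) - o(196) = (-2218 + (4*23**2)**2 - 8236*23**2 + 4566862/((4*23**2))) - (-665)*sqrt(196) = (-2218 + (4*529)**2 - 8236*529 + 4566862/((4*529))) - (-665)*14 = (-2218 + 2116**2 - 2059*2116 + 4566862/2116) - 1*(-9310) = (-2218 + 4477456 - 4356844 + 4566862*(1/2116)) + 9310 = (-2218 + 4477456 - 4356844 + 2283431/1058) + 9310 = 127544283/1058 + 9310 = 137394263/1058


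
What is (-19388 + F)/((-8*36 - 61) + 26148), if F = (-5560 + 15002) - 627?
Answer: -10573/25799 ≈ -0.40982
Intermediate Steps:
F = 8815 (F = 9442 - 627 = 8815)
(-19388 + F)/((-8*36 - 61) + 26148) = (-19388 + 8815)/((-8*36 - 61) + 26148) = -10573/((-288 - 61) + 26148) = -10573/(-349 + 26148) = -10573/25799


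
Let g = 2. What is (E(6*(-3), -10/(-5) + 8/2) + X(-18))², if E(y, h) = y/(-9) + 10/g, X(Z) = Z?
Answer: 121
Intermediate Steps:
E(y, h) = 5 - y/9 (E(y, h) = y/(-9) + 10/2 = y*(-⅑) + 10*(½) = -y/9 + 5 = 5 - y/9)
(E(6*(-3), -10/(-5) + 8/2) + X(-18))² = ((5 - 2*(-3)/3) - 18)² = ((5 - ⅑*(-18)) - 18)² = ((5 + 2) - 18)² = (7 - 18)² = (-11)² = 121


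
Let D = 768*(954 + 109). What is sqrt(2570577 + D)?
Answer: 3*sqrt(376329) ≈ 1840.4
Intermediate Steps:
D = 816384 (D = 768*1063 = 816384)
sqrt(2570577 + D) = sqrt(2570577 + 816384) = sqrt(3386961) = 3*sqrt(376329)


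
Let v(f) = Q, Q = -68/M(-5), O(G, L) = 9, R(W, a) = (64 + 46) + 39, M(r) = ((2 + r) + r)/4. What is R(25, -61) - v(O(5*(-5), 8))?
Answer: 115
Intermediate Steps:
M(r) = 1/2 + r/2 (M(r) = (2 + 2*r)*(1/4) = 1/2 + r/2)
R(W, a) = 149 (R(W, a) = 110 + 39 = 149)
Q = 34 (Q = -68/(1/2 + (1/2)*(-5)) = -68/(1/2 - 5/2) = -68/(-2) = -68*(-1/2) = 34)
v(f) = 34
R(25, -61) - v(O(5*(-5), 8)) = 149 - 1*34 = 149 - 34 = 115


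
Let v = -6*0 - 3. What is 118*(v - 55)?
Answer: -6844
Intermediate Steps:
v = -3 (v = 0 - 3 = -3)
118*(v - 55) = 118*(-3 - 55) = 118*(-58) = -6844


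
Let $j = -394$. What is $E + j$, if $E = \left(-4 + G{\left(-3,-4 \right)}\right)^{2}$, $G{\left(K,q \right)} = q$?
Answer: $-330$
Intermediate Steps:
$E = 64$ ($E = \left(-4 - 4\right)^{2} = \left(-8\right)^{2} = 64$)
$E + j = 64 - 394 = -330$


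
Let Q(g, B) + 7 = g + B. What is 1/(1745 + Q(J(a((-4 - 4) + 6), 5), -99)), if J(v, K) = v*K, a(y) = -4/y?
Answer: 1/1649 ≈ 0.00060643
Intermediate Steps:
J(v, K) = K*v
Q(g, B) = -7 + B + g (Q(g, B) = -7 + (g + B) = -7 + (B + g) = -7 + B + g)
1/(1745 + Q(J(a((-4 - 4) + 6), 5), -99)) = 1/(1745 + (-7 - 99 + 5*(-4/((-4 - 4) + 6)))) = 1/(1745 + (-7 - 99 + 5*(-4/(-8 + 6)))) = 1/(1745 + (-7 - 99 + 5*(-4/(-2)))) = 1/(1745 + (-7 - 99 + 5*(-4*(-1/2)))) = 1/(1745 + (-7 - 99 + 5*2)) = 1/(1745 + (-7 - 99 + 10)) = 1/(1745 - 96) = 1/1649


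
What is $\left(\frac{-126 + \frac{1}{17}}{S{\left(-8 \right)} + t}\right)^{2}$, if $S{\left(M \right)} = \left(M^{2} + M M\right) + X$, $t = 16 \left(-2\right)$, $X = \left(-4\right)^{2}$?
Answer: $\frac{4583881}{3625216} \approx 1.2644$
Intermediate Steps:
$X = 16$
$t = -32$
$S{\left(M \right)} = 16 + 2 M^{2}$ ($S{\left(M \right)} = \left(M^{2} + M M\right) + 16 = \left(M^{2} + M^{2}\right) + 16 = 2 M^{2} + 16 = 16 + 2 M^{2}$)
$\left(\frac{-126 + \frac{1}{17}}{S{\left(-8 \right)} + t}\right)^{2} = \left(\frac{-126 + \frac{1}{17}}{\left(16 + 2 \left(-8\right)^{2}\right) - 32}\right)^{2} = \left(\frac{-126 + \frac{1}{17}}{\left(16 + 2 \cdot 64\right) - 32}\right)^{2} = \left(- \frac{2141}{17 \left(\left(16 + 128\right) - 32\right)}\right)^{2} = \left(- \frac{2141}{17 \left(144 - 32\right)}\right)^{2} = \left(- \frac{2141}{17 \cdot 112}\right)^{2} = \left(\left(- \frac{2141}{17}\right) \frac{1}{112}\right)^{2} = \left(- \frac{2141}{1904}\right)^{2} = \frac{4583881}{3625216}$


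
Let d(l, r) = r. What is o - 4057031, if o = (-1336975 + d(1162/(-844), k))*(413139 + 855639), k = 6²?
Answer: -1696282847573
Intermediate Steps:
k = 36
o = -1696278790542 (o = (-1336975 + 36)*(413139 + 855639) = -1336939*1268778 = -1696278790542)
o - 4057031 = -1696278790542 - 4057031 = -1696282847573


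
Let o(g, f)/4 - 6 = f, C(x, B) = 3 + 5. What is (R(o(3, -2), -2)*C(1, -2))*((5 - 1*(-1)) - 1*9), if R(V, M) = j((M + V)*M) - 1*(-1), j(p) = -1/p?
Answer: -174/7 ≈ -24.857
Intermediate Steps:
C(x, B) = 8
o(g, f) = 24 + 4*f
R(V, M) = 1 - 1/(M*(M + V)) (R(V, M) = -1/((M + V)*M) - 1*(-1) = -1/(M*(M + V)) + 1 = 1 - 1/(M*(M + V)))
(R(o(3, -2), -2)*C(1, -2))*((5 - 1*(-1)) - 1*9) = (((-1 - 2*(-2 + (24 + 4*(-2))))/((-2)*(-2 + (24 + 4*(-2)))))*8)*((5 - 1*(-1)) - 1*9) = (-(-1 - 2*(-2 + (24 - 8)))/(2*(-2 + (24 - 8)))*8)*((5 + 1) - 9) = (-(-1 - 2*(-2 + 16))/(2*(-2 + 16))*8)*(6 - 9) = (-½*(-1 - 2*14)/14*8)*(-3) = (-½*1/14*(-1 - 28)*8)*(-3) = (-½*1/14*(-29)*8)*(-3) = ((29/28)*8)*(-3) = (58/7)*(-3) = -174/7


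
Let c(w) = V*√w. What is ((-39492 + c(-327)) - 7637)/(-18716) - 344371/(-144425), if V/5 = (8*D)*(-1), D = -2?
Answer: 13251853461/2703058300 - 20*I*√327/4679 ≈ 4.9025 - 0.077295*I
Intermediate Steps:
V = 80 (V = 5*((8*(-2))*(-1)) = 5*(-16*(-1)) = 5*16 = 80)
c(w) = 80*√w
((-39492 + c(-327)) - 7637)/(-18716) - 344371/(-144425) = ((-39492 + 80*√(-327)) - 7637)/(-18716) - 344371/(-144425) = ((-39492 + 80*(I*√327)) - 7637)*(-1/18716) - 344371*(-1/144425) = ((-39492 + 80*I*√327) - 7637)*(-1/18716) + 344371/144425 = (-47129 + 80*I*√327)*(-1/18716) + 344371/144425 = (47129/18716 - 20*I*√327/4679) + 344371/144425 = 13251853461/2703058300 - 20*I*√327/4679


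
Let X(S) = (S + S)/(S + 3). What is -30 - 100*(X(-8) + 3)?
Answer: -650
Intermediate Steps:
X(S) = 2*S/(3 + S) (X(S) = (2*S)/(3 + S) = 2*S/(3 + S))
-30 - 100*(X(-8) + 3) = -30 - 100*(2*(-8)/(3 - 8) + 3) = -30 - 100*(2*(-8)/(-5) + 3) = -30 - 100*(2*(-8)*(-⅕) + 3) = -30 - 100*(16/5 + 3) = -30 - 100*31/5 = -30 - 620 = -650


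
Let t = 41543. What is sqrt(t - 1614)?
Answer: sqrt(39929) ≈ 199.82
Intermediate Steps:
sqrt(t - 1614) = sqrt(41543 - 1614) = sqrt(39929)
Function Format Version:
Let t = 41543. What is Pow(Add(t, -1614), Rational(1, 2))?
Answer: Pow(39929, Rational(1, 2)) ≈ 199.82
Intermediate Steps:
Pow(Add(t, -1614), Rational(1, 2)) = Pow(Add(41543, -1614), Rational(1, 2)) = Pow(39929, Rational(1, 2))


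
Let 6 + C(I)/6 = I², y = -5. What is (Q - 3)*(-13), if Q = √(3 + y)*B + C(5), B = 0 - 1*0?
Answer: -1443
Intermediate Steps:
B = 0 (B = 0 + 0 = 0)
C(I) = -36 + 6*I²
Q = 114 (Q = √(3 - 5)*0 + (-36 + 6*5²) = √(-2)*0 + (-36 + 6*25) = (I*√2)*0 + (-36 + 150) = 0 + 114 = 114)
(Q - 3)*(-13) = (114 - 3)*(-13) = 111*(-13) = -1443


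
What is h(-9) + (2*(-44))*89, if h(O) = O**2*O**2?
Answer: -1271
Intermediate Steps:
h(O) = O**4
h(-9) + (2*(-44))*89 = (-9)**4 + (2*(-44))*89 = 6561 - 88*89 = 6561 - 7832 = -1271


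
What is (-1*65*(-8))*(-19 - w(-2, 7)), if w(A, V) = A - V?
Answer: -5200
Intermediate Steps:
(-1*65*(-8))*(-19 - w(-2, 7)) = (-1*65*(-8))*(-19 - (-2 - 1*7)) = (-65*(-8))*(-19 - (-2 - 7)) = 520*(-19 - 1*(-9)) = 520*(-19 + 9) = 520*(-10) = -5200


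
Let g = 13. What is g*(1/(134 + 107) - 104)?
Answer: -325819/241 ≈ -1351.9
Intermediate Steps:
g*(1/(134 + 107) - 104) = 13*(1/(134 + 107) - 104) = 13*(1/241 - 104) = 13*(-25063/241) = -325819/241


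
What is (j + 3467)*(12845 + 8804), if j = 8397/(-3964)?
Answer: 297344490359/3964 ≈ 7.5011e+7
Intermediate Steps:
j = -8397/3964 (j = 8397*(-1/3964) = -8397/3964 ≈ -2.1183)
(j + 3467)*(12845 + 8804) = (-8397/3964 + 3467)*(12845 + 8804) = (13734791/3964)*21649 = 297344490359/3964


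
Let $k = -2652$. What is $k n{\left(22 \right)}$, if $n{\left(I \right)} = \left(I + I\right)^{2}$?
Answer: $-5134272$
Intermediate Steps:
$n{\left(I \right)} = 4 I^{2}$ ($n{\left(I \right)} = \left(2 I\right)^{2} = 4 I^{2}$)
$k n{\left(22 \right)} = - 2652 \cdot 4 \cdot 22^{2} = - 2652 \cdot 4 \cdot 484 = \left(-2652\right) 1936 = -5134272$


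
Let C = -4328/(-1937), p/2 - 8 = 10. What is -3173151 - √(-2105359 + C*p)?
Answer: -3173151 - 5*I*√315957596071/1937 ≈ -3.1732e+6 - 1451.0*I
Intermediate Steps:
p = 36 (p = 16 + 2*10 = 16 + 20 = 36)
C = 4328/1937 (C = -4328*(-1/1937) = 4328/1937 ≈ 2.2344)
-3173151 - √(-2105359 + C*p) = -3173151 - √(-2105359 + (4328/1937)*36) = -3173151 - √(-2105359 + 155808/1937) = -3173151 - √(-4077924575/1937) = -3173151 - 5*I*√315957596071/1937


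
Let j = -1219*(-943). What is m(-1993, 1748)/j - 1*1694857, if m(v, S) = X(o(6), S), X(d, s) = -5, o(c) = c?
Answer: -1948266934074/1149517 ≈ -1.6949e+6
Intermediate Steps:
j = 1149517
m(v, S) = -5
m(-1993, 1748)/j - 1*1694857 = -5/1149517 - 1*1694857 = -5*1/1149517 - 1694857 = -5/1149517 - 1694857 = -1948266934074/1149517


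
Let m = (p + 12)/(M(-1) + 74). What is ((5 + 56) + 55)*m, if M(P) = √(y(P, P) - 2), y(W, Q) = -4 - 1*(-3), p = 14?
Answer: 223184/5479 - 3016*I*√3/5479 ≈ 40.734 - 0.95343*I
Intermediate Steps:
y(W, Q) = -1 (y(W, Q) = -4 + 3 = -1)
M(P) = I*√3 (M(P) = √(-1 - 2) = √(-3) = I*√3)
m = 26/(74 + I*√3) (m = (14 + 12)/(I*√3 + 74) = 26/(74 + I*√3) ≈ 0.35116 - 0.0082193*I)
((5 + 56) + 55)*m = ((5 + 56) + 55)*(1924/5479 - 26*I*√3/5479) = (61 + 55)*(1924/5479 - 26*I*√3/5479) = 116*(1924/5479 - 26*I*√3/5479) = 223184/5479 - 3016*I*√3/5479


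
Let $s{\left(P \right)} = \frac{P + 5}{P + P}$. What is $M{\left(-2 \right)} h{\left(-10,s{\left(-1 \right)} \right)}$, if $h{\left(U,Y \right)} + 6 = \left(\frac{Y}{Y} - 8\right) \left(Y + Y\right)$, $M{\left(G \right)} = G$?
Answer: $-44$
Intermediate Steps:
$s{\left(P \right)} = \frac{5 + P}{2 P}$
$h{\left(U,Y \right)} = -6 - 14 Y$ ($h{\left(U,Y \right)} = -6 + \left(\frac{Y}{Y} - 8\right) \left(Y + Y\right) = -6 + \left(1 - 8\right) 2 Y = -6 - 7 \cdot 2 Y = -6 - 14 Y$)
$M{\left(-2 \right)} h{\left(-10,s{\left(-1 \right)} \right)} = - 2 \left(-6 - 14 \frac{5 - 1}{2 \left(-1\right)}\right) = - 2 \left(-6 - 14 \cdot \frac{1}{2} \left(-1\right) 4\right) = - 2 \left(-6 - -28\right) = - 2 \left(-6 + 28\right) = \left(-2\right) 22 = -44$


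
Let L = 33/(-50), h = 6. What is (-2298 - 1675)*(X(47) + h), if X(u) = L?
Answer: -1060791/50 ≈ -21216.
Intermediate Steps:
L = -33/50 (L = 33*(-1/50) = -33/50 ≈ -0.66000)
X(u) = -33/50
(-2298 - 1675)*(X(47) + h) = (-2298 - 1675)*(-33/50 + 6) = -3973*267/50 = -1060791/50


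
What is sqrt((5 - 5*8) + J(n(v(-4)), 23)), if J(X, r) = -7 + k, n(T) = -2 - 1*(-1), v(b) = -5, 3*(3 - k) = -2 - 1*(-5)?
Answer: 2*I*sqrt(10) ≈ 6.3246*I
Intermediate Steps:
k = 2 (k = 3 - (-2 - 1*(-5))/3 = 3 - (-2 + 5)/3 = 3 - 1/3*3 = 3 - 1 = 2)
n(T) = -1 (n(T) = -2 + 1 = -1)
J(X, r) = -5 (J(X, r) = -7 + 2 = -5)
sqrt((5 - 5*8) + J(n(v(-4)), 23)) = sqrt((5 - 5*8) - 5) = sqrt((5 - 40) - 5) = sqrt(-35 - 5) = sqrt(-40) = 2*I*sqrt(10)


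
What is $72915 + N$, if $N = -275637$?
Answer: $-202722$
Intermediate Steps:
$72915 + N = 72915 - 275637 = -202722$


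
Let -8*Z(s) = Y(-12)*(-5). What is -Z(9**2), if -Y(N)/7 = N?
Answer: -105/2 ≈ -52.500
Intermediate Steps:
Y(N) = -7*N
Z(s) = 105/2 (Z(s) = -(-7*(-12))*(-5)/8 = -21*(-5)/2 = -1/8*(-420) = 105/2)
-Z(9**2) = -1*105/2 = -105/2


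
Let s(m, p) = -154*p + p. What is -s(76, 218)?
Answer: 33354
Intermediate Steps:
s(m, p) = -153*p
-s(76, 218) = -(-153)*218 = -1*(-33354) = 33354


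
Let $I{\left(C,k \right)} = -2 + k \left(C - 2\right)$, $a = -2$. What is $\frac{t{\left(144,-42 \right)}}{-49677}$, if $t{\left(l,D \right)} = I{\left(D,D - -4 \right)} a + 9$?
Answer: $\frac{3331}{49677} \approx 0.067053$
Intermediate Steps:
$I{\left(C,k \right)} = -2 + k \left(-2 + C\right)$ ($I{\left(C,k \right)} = -2 + k \left(C - 2\right) = -2 + k \left(-2 + C\right)$)
$t{\left(l,D \right)} = 29 + 4 D - 2 D \left(4 + D\right)$ ($t{\left(l,D \right)} = \left(-2 - 2 \left(D - -4\right) + D \left(D - -4\right)\right) \left(-2\right) + 9 = \left(-2 - 2 \left(D + 4\right) + D \left(D + 4\right)\right) \left(-2\right) + 9 = \left(-2 - 2 \left(4 + D\right) + D \left(4 + D\right)\right) \left(-2\right) + 9 = \left(-2 - \left(8 + 2 D\right) + D \left(4 + D\right)\right) \left(-2\right) + 9 = \left(-10 - 2 D + D \left(4 + D\right)\right) \left(-2\right) + 9 = \left(20 + 4 D - 2 D \left(4 + D\right)\right) + 9 = 29 + 4 D - 2 D \left(4 + D\right)$)
$\frac{t{\left(144,-42 \right)}}{-49677} = \frac{29 - -168 - 2 \left(-42\right)^{2}}{-49677} = \left(29 + 168 - 3528\right) \left(- \frac{1}{49677}\right) = \left(-3331\right) \left(- \frac{1}{49677}\right) = \frac{3331}{49677}$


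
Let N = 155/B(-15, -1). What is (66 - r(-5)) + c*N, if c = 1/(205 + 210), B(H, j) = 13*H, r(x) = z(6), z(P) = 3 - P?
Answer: 1116734/16185 ≈ 68.998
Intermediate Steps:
r(x) = -3 (r(x) = 3 - 1*6 = 3 - 6 = -3)
N = -31/39 (N = 155/((13*(-15))) = 155/(-195) = 155*(-1/195) = -31/39 ≈ -0.79487)
c = 1/415 ≈ 0.0024096
(66 - r(-5)) + c*N = (66 - 1*(-3)) + (1/415)*(-31/39) = (66 + 3) - 31/16185 = 69 - 31/16185 = 1116734/16185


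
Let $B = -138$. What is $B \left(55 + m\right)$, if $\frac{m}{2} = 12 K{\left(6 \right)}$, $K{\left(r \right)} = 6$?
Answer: $-27462$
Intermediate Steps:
$m = 144$ ($m = 2 \cdot 12 \cdot 6 = 2 \cdot 72 = 144$)
$B \left(55 + m\right) = - 138 \left(55 + 144\right) = \left(-138\right) 199 = -27462$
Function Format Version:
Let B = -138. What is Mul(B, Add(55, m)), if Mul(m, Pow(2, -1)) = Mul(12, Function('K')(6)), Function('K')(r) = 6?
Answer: -27462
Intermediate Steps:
m = 144 (m = Mul(2, Mul(12, 6)) = Mul(2, 72) = 144)
Mul(B, Add(55, m)) = Mul(-138, Add(55, 144)) = Mul(-138, 199) = -27462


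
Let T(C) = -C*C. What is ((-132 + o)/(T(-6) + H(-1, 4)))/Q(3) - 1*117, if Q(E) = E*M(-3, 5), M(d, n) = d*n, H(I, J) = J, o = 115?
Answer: -168497/1440 ≈ -117.01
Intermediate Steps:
T(C) = -C**2
Q(E) = -15*E (Q(E) = E*(-3*5) = E*(-15) = -15*E)
((-132 + o)/(T(-6) + H(-1, 4)))/Q(3) - 1*117 = ((-132 + 115)/(-1*(-6)**2 + 4))/((-15*3)) - 1*117 = -17/(-1*36 + 4)/(-45) - 117 = -17/(-36 + 4)*(-1/45) - 117 = -17/(-32)*(-1/45) - 117 = -17*(-1/32)*(-1/45) - 117 = (17/32)*(-1/45) - 117 = -17/1440 - 117 = -168497/1440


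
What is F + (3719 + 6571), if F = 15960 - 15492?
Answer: 10758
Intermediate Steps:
F = 468
F + (3719 + 6571) = 468 + (3719 + 6571) = 468 + 10290 = 10758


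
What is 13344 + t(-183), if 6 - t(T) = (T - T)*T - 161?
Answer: 13511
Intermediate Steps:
t(T) = 167 (t(T) = 6 - ((T - T)*T - 161) = 6 - (0*T - 161) = 6 - (0 - 161) = 6 - 1*(-161) = 6 + 161 = 167)
13344 + t(-183) = 13344 + 167 = 13511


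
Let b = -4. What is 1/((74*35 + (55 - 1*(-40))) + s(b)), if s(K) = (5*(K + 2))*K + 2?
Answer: 1/2727 ≈ 0.00036670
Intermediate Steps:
s(K) = 2 + K*(10 + 5*K) (s(K) = (5*(2 + K))*K + 2 = (10 + 5*K)*K + 2 = K*(10 + 5*K) + 2 = 2 + K*(10 + 5*K))
1/((74*35 + (55 - 1*(-40))) + s(b)) = 1/((74*35 + (55 - 1*(-40))) + (2 + 5*(-4)² + 10*(-4))) = 1/((2590 + (55 + 40)) + (2 + 5*16 - 40)) = 1/((2590 + 95) + (2 + 80 - 40)) = 1/(2685 + 42) = 1/2727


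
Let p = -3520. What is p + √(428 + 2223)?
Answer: -3520 + √2651 ≈ -3468.5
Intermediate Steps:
p + √(428 + 2223) = -3520 + √(428 + 2223) = -3520 + √2651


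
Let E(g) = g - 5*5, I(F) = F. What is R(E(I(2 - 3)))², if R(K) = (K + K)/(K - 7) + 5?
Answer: 47089/1089 ≈ 43.241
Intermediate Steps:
E(g) = -25 + g (E(g) = g - 25 = -25 + g)
R(K) = 5 + 2*K/(-7 + K) (R(K) = (2*K)/(-7 + K) + 5 = 2*K/(-7 + K) + 5 = 5 + 2*K/(-7 + K))
R(E(I(2 - 3)))² = (7*(-5 + (-25 + (2 - 3)))/(-7 + (-25 + (2 - 3))))² = (7*(-5 + (-25 - 1))/(-7 + (-25 - 1)))² = (7*(-5 - 26)/(-7 - 26))² = (7*(-31)/(-33))² = (7*(-1/33)*(-31))² = (217/33)² = 47089/1089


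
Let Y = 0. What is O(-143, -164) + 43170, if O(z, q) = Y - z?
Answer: 43313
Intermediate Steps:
O(z, q) = -z (O(z, q) = 0 - z = -z)
O(-143, -164) + 43170 = -1*(-143) + 43170 = 143 + 43170 = 43313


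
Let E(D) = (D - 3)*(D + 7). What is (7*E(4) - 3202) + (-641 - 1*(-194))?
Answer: -3572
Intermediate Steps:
E(D) = (-3 + D)*(7 + D)
(7*E(4) - 3202) + (-641 - 1*(-194)) = (7*(-21 + 4² + 4*4) - 3202) + (-641 - 1*(-194)) = (7*(-21 + 16 + 16) - 3202) + (-641 + 194) = (7*11 - 3202) - 447 = (77 - 3202) - 447 = -3125 - 447 = -3572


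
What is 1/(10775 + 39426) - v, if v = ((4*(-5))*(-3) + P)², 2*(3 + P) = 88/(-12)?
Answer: -1285145591/451809 ≈ -2844.4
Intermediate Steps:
P = -20/3 (P = -3 + (88/(-12))/2 = -3 + (88*(-1/12))/2 = -3 + (½)*(-22/3) = -3 - 11/3 = -20/3 ≈ -6.6667)
v = 25600/9 (v = ((4*(-5))*(-3) - 20/3)² = (-20*(-3) - 20/3)² = (60 - 20/3)² = (160/3)² = 25600/9 ≈ 2844.4)
1/(10775 + 39426) - v = 1/(10775 + 39426) - 1*25600/9 = 1/50201 - 25600/9 = -1285145591/451809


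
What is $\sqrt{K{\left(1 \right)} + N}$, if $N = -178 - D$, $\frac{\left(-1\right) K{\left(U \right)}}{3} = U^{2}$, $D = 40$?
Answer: $i \sqrt{221} \approx 14.866 i$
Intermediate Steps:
$K{\left(U \right)} = - 3 U^{2}$
$N = -218$ ($N = -178 - 40 = -218$)
$\sqrt{K{\left(1 \right)} + N} = \sqrt{- 3 \cdot 1^{2} - 218} = \sqrt{\left(-3\right) 1 - 218} = \sqrt{-3 - 218} = \sqrt{-221} = i \sqrt{221}$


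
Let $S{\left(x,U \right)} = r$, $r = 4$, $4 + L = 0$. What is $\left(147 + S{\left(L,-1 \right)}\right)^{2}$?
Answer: $22801$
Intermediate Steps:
$L = -4$ ($L = -4 + 0 = -4$)
$S{\left(x,U \right)} = 4$
$\left(147 + S{\left(L,-1 \right)}\right)^{2} = \left(147 + 4\right)^{2} = 151^{2} = 22801$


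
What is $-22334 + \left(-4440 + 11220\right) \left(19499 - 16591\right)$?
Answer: $19693906$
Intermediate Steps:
$-22334 + \left(-4440 + 11220\right) \left(19499 - 16591\right) = -22334 + 6780 \cdot 2908 = -22334 + 19716240 = 19693906$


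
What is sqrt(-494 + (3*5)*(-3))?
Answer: 7*I*sqrt(11) ≈ 23.216*I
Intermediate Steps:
sqrt(-494 + (3*5)*(-3)) = sqrt(-494 + 15*(-3)) = sqrt(-494 - 45) = sqrt(-539) = 7*I*sqrt(11)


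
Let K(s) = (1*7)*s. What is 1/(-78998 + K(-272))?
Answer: -1/80902 ≈ -1.2361e-5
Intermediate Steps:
K(s) = 7*s
1/(-78998 + K(-272)) = 1/(-78998 + 7*(-272)) = 1/(-78998 - 1904) = 1/(-80902) = -1/80902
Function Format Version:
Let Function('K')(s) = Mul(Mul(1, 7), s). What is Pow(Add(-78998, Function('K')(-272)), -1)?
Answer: Rational(-1, 80902) ≈ -1.2361e-5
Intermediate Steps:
Function('K')(s) = Mul(7, s)
Pow(Add(-78998, Function('K')(-272)), -1) = Pow(Add(-78998, Mul(7, -272)), -1) = Pow(Add(-78998, -1904), -1) = Pow(-80902, -1) = Rational(-1, 80902)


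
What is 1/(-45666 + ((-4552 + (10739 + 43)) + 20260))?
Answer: -1/19176 ≈ -5.2149e-5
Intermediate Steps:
1/(-45666 + ((-4552 + (10739 + 43)) + 20260)) = 1/(-45666 + ((-4552 + 10782) + 20260)) = 1/(-45666 + (6230 + 20260)) = 1/(-45666 + 26490) = 1/(-19176) = -1/19176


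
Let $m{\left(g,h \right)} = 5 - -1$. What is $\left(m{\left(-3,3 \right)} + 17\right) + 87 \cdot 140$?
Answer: $12203$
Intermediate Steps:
$m{\left(g,h \right)} = 6$ ($m{\left(g,h \right)} = 5 + 1 = 6$)
$\left(m{\left(-3,3 \right)} + 17\right) + 87 \cdot 140 = \left(6 + 17\right) + 87 \cdot 140 = 23 + 12180 = 12203$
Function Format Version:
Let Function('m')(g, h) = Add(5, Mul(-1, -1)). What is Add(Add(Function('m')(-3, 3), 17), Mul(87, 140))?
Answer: 12203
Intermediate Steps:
Function('m')(g, h) = 6 (Function('m')(g, h) = Add(5, 1) = 6)
Add(Add(Function('m')(-3, 3), 17), Mul(87, 140)) = Add(Add(6, 17), Mul(87, 140)) = Add(23, 12180) = 12203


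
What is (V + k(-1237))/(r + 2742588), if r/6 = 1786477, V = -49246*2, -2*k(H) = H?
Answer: -65249/8974300 ≈ -0.0072706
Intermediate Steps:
k(H) = -H/2
V = -98492
r = 10718862 (r = 6*1786477 = 10718862)
(V + k(-1237))/(r + 2742588) = (-98492 - ½*(-1237))/(10718862 + 2742588) = (-98492 + 1237/2)/13461450 = -195747/2*1/13461450 = -65249/8974300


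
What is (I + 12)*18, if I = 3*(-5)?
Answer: -54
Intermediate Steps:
I = -15
(I + 12)*18 = (-15 + 12)*18 = -3*18 = -54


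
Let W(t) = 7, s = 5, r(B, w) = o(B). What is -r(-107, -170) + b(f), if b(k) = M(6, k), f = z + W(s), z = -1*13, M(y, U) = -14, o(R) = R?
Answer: 93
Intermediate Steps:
r(B, w) = B
z = -13
f = -6 (f = -13 + 7 = -6)
b(k) = -14
-r(-107, -170) + b(f) = -1*(-107) - 14 = 107 - 14 = 93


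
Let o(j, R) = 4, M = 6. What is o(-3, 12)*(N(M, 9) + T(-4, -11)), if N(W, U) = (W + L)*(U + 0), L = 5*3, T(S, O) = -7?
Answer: 728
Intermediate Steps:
L = 15
N(W, U) = U*(15 + W) (N(W, U) = (W + 15)*(U + 0) = (15 + W)*U = U*(15 + W))
o(-3, 12)*(N(M, 9) + T(-4, -11)) = 4*(9*(15 + 6) - 7) = 4*(9*21 - 7) = 4*(189 - 7) = 4*182 = 728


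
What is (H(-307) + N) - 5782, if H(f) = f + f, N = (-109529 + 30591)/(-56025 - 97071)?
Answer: -489561539/76548 ≈ -6395.5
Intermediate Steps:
N = 39469/76548 (N = -78938/(-153096) = -78938*(-1/153096) = 39469/76548 ≈ 0.51561)
H(f) = 2*f
(H(-307) + N) - 5782 = (2*(-307) + 39469/76548) - 5782 = (-614 + 39469/76548) - 5782 = -46961003/76548 - 5782 = -489561539/76548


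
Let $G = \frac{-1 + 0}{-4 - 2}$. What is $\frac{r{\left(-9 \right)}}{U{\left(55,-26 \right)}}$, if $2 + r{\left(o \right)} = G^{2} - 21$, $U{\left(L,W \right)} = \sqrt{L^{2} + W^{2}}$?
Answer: $- \frac{827 \sqrt{3701}}{133236} \approx -0.37761$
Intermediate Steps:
$G = \frac{1}{6}$ ($G = - \frac{1}{-6} = \left(-1\right) \left(- \frac{1}{6}\right) = \frac{1}{6} \approx 0.16667$)
$r{\left(o \right)} = - \frac{827}{36}$ ($r{\left(o \right)} = -2 - \left(21 - \left(\frac{1}{6}\right)^{2}\right) = -2 + \left(\frac{1}{36} - 21\right) = -2 - \frac{755}{36} = - \frac{827}{36}$)
$\frac{r{\left(-9 \right)}}{U{\left(55,-26 \right)}} = - \frac{827}{36 \sqrt{55^{2} + \left(-26\right)^{2}}} = - \frac{827}{36 \sqrt{3025 + 676}} = - \frac{827}{36 \sqrt{3701}} = - \frac{827 \frac{\sqrt{3701}}{3701}}{36} = - \frac{827 \sqrt{3701}}{133236}$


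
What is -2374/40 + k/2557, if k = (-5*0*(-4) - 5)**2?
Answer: -3034659/51140 ≈ -59.340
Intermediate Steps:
k = 25 (k = (0*(-4) - 5)**2 = (0 - 5)**2 = (-5)**2 = 25)
-2374/40 + k/2557 = -2374/40 + 25/2557 = -2374*1/40 + 25*(1/2557) = -1187/20 + 25/2557 = -3034659/51140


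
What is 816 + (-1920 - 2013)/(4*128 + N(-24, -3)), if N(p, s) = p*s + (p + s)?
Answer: 450579/557 ≈ 808.94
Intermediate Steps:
N(p, s) = p + s + p*s
816 + (-1920 - 2013)/(4*128 + N(-24, -3)) = 816 + (-1920 - 2013)/(4*128 + (-24 - 3 - 24*(-3))) = 816 - 3933/(512 + (-24 - 3 + 72)) = 816 - 3933/(512 + 45) = 816 - 3933/557 = 450579/557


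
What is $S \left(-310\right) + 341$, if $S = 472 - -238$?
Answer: $-219759$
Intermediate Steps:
$S = 710$ ($S = 472 + 238 = 710$)
$S \left(-310\right) + 341 = 710 \left(-310\right) + 341 = -220100 + 341 = -219759$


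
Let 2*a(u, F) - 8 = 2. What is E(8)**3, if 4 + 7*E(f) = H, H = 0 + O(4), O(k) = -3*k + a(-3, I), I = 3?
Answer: -1331/343 ≈ -3.8805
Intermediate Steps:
a(u, F) = 5 (a(u, F) = 4 + (1/2)*2 = 4 + 1 = 5)
O(k) = 5 - 3*k (O(k) = -3*k + 5 = 5 - 3*k)
H = -7 (H = 0 + (5 - 3*4) = 0 + (5 - 12) = 0 - 7 = -7)
E(f) = -11/7 (E(f) = -4/7 + (1/7)*(-7) = -4/7 - 1 = -11/7)
E(8)**3 = (-11/7)**3 = -1331/343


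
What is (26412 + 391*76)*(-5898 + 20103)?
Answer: 797298240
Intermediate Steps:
(26412 + 391*76)*(-5898 + 20103) = (26412 + 29716)*14205 = 56128*14205 = 797298240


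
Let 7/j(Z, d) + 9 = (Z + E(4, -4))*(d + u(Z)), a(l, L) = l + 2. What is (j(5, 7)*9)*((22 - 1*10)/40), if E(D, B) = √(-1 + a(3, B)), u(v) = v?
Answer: 63/250 ≈ 0.25200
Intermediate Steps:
a(l, L) = 2 + l
E(D, B) = 2 (E(D, B) = √(-1 + (2 + 3)) = √(-1 + 5) = √4 = 2)
j(Z, d) = 7/(-9 + (2 + Z)*(Z + d)) (j(Z, d) = 7/(-9 + (Z + 2)*(d + Z)) = 7/(-9 + (2 + Z)*(Z + d)))
(j(5, 7)*9)*((22 - 1*10)/40) = ((7/(-9 + 5² + 2*5 + 2*7 + 5*7))*9)*((22 - 1*10)/40) = ((7/(-9 + 25 + 10 + 14 + 35))*9)*((22 - 10)*(1/40)) = ((7/75)*9)*(12*(1/40)) = ((7*(1/75))*9)*(3/10) = ((7/75)*9)*(3/10) = (21/25)*(3/10) = 63/250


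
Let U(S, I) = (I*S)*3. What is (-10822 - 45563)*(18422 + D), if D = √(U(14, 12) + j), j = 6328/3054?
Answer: -1038724470 - 37590*√295005711/509 ≈ -1.0400e+9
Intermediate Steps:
U(S, I) = 3*I*S
j = 3164/1527 (j = 6328*(1/3054) = 3164/1527 ≈ 2.0720)
D = 2*√295005711/1527 (D = √(3*12*14 + 3164/1527) = √(504 + 3164/1527) = √(772772/1527) = 2*√295005711/1527 ≈ 22.496)
(-10822 - 45563)*(18422 + D) = (-10822 - 45563)*(18422 + 2*√295005711/1527) = -56385*(18422 + 2*√295005711/1527) = -1038724470 - 37590*√295005711/509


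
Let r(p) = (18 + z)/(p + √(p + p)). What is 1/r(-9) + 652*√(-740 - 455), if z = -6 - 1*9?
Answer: -3 + I*√2 + 652*I*√1195 ≈ -3.0 + 22540.0*I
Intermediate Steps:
z = -15 (z = -6 - 9 = -15)
r(p) = 3/(p + √2*√p) (r(p) = (18 - 15)/(p + √(p + p)) = 3/(p + √(2*p)) = 3/(p + √2*√p))
1/r(-9) + 652*√(-740 - 455) = 1/(3/(-9 + √2*√(-9))) + 652*√(-740 - 455) = 1/(3/(-9 + √2*(3*I))) + 652*√(-1195) = 1/(3/(-9 + 3*I*√2)) + 652*(I*√1195) = (-3 + I*√2) + 652*I*√1195 = -3 + I*√2 + 652*I*√1195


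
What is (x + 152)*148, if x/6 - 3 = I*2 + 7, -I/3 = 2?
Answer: 20720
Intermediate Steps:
I = -6 (I = -3*2 = -6)
x = -12 (x = 18 + 6*(-6*2 + 7) = 18 + 6*(-12 + 7) = 18 + 6*(-5) = 18 - 30 = -12)
(x + 152)*148 = (-12 + 152)*148 = 140*148 = 20720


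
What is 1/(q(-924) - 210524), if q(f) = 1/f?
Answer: -924/194524177 ≈ -4.7501e-6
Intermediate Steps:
1/(q(-924) - 210524) = 1/(1/(-924) - 210524) = 1/(-1/924 - 210524) = 1/(-194524177/924) = -924/194524177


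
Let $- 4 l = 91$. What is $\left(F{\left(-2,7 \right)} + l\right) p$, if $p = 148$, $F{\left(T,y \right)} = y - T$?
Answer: $-2035$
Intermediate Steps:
$l = - \frac{91}{4}$ ($l = \left(- \frac{1}{4}\right) 91 = - \frac{91}{4} \approx -22.75$)
$\left(F{\left(-2,7 \right)} + l\right) p = \left(\left(7 - -2\right) - \frac{91}{4}\right) 148 = \left(\left(7 + 2\right) - \frac{91}{4}\right) 148 = \left(9 - \frac{91}{4}\right) 148 = \left(- \frac{55}{4}\right) 148 = -2035$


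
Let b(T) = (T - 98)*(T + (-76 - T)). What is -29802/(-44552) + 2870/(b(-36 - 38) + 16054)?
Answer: 248969323/324405388 ≈ 0.76746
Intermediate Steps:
b(T) = 7448 - 76*T (b(T) = (-98 + T)*(-76) = 7448 - 76*T)
-29802/(-44552) + 2870/(b(-36 - 38) + 16054) = -29802/(-44552) + 2870/((7448 - 76*(-36 - 38)) + 16054) = -29802*(-1/44552) + 2870/((7448 - 76*(-74)) + 16054) = 14901/22276 + 2870/((7448 + 5624) + 16054) = 14901/22276 + 2870/(13072 + 16054) = 14901/22276 + 2870/29126 = 14901/22276 + 2870*(1/29126) = 14901/22276 + 1435/14563 = 248969323/324405388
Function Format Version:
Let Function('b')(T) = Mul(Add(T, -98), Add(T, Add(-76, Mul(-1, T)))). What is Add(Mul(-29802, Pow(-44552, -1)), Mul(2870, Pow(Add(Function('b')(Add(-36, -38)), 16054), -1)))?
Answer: Rational(248969323, 324405388) ≈ 0.76746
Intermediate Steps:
Function('b')(T) = Add(7448, Mul(-76, T)) (Function('b')(T) = Mul(Add(-98, T), -76) = Add(7448, Mul(-76, T)))
Add(Mul(-29802, Pow(-44552, -1)), Mul(2870, Pow(Add(Function('b')(Add(-36, -38)), 16054), -1))) = Add(Mul(-29802, Pow(-44552, -1)), Mul(2870, Pow(Add(Add(7448, Mul(-76, Add(-36, -38))), 16054), -1))) = Add(Mul(-29802, Rational(-1, 44552)), Mul(2870, Pow(Add(Add(7448, Mul(-76, -74)), 16054), -1))) = Add(Rational(14901, 22276), Mul(2870, Pow(Add(Add(7448, 5624), 16054), -1))) = Add(Rational(14901, 22276), Mul(2870, Pow(Add(13072, 16054), -1))) = Add(Rational(14901, 22276), Mul(2870, Pow(29126, -1))) = Add(Rational(14901, 22276), Mul(2870, Rational(1, 29126))) = Add(Rational(14901, 22276), Rational(1435, 14563)) = Rational(248969323, 324405388)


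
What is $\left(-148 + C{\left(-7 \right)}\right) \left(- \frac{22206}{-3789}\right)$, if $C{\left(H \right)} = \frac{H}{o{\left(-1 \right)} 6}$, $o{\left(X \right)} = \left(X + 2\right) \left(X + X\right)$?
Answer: $- \frac{6547069}{7578} \approx -863.96$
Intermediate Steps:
$o{\left(X \right)} = 2 X \left(2 + X\right)$ ($o{\left(X \right)} = \left(2 + X\right) 2 X = 2 X \left(2 + X\right)$)
$C{\left(H \right)} = - \frac{H}{12}$ ($C{\left(H \right)} = \frac{H}{2 \left(-1\right) \left(2 - 1\right) 6} = \frac{H}{2 \left(-1\right) 1 \cdot 6} = \frac{H}{\left(-2\right) 6} = \frac{H}{-12} = H \left(- \frac{1}{12}\right) = - \frac{H}{12}$)
$\left(-148 + C{\left(-7 \right)}\right) \left(- \frac{22206}{-3789}\right) = \left(-148 - - \frac{7}{12}\right) \left(- \frac{22206}{-3789}\right) = \left(-148 + \frac{7}{12}\right) \left(\left(-22206\right) \left(- \frac{1}{3789}\right)\right) = \left(- \frac{1769}{12}\right) \frac{7402}{1263} = - \frac{6547069}{7578}$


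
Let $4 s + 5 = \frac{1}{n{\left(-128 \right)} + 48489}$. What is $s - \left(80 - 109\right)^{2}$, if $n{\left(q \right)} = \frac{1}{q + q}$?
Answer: $- \frac{41820013271}{49652732} \approx -842.25$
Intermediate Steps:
$n{\left(q \right)} = \frac{1}{2 q}$
$s = - \frac{62065659}{49652732}$ ($s = - \frac{5}{4} + \frac{1}{4 \left(\frac{1}{2 \left(-128\right)} + 48489\right)} = - \frac{5}{4} + \frac{1}{4 \left(\frac{1}{2} \left(- \frac{1}{128}\right) + 48489\right)} = - \frac{5}{4} + \frac{1}{4 \left(- \frac{1}{256} + 48489\right)} = - \frac{5}{4} + \frac{1}{4 \cdot \frac{12413183}{256}} = - \frac{5}{4} + \frac{1}{4} \cdot \frac{256}{12413183} = - \frac{5}{4} + \frac{64}{12413183} = - \frac{62065659}{49652732} \approx -1.25$)
$s - \left(80 - 109\right)^{2} = - \frac{62065659}{49652732} - \left(80 - 109\right)^{2} = - \frac{62065659}{49652732} - \left(-29\right)^{2} = - \frac{62065659}{49652732} - 841 = - \frac{41820013271}{49652732}$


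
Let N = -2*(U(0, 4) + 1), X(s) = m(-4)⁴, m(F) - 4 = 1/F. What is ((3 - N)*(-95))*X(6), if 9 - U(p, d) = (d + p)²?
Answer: 43284375/256 ≈ 1.6908e+5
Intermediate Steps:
U(p, d) = 9 - (d + p)²
m(F) = 4 + 1/F
X(s) = 50625/256 (X(s) = (4 + 1/(-4))⁴ = (4 - ¼)⁴ = (15/4)⁴ = 50625/256)
N = 12 (N = -2*((9 - (4 + 0)²) + 1) = -2*((9 - 1*4²) + 1) = -2*((9 - 1*16) + 1) = -2*((9 - 16) + 1) = -2*(-7 + 1) = -2*(-6) = 12)
((3 - N)*(-95))*X(6) = ((3 - 1*12)*(-95))*(50625/256) = ((3 - 12)*(-95))*(50625/256) = -9*(-95)*(50625/256) = 855*(50625/256) = 43284375/256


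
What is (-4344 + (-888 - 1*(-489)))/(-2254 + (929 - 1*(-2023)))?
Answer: -4743/698 ≈ -6.7951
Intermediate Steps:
(-4344 + (-888 - 1*(-489)))/(-2254 + (929 - 1*(-2023))) = (-4344 + (-888 + 489))/(-2254 + (929 + 2023)) = (-4344 - 399)/(-2254 + 2952) = -4743/698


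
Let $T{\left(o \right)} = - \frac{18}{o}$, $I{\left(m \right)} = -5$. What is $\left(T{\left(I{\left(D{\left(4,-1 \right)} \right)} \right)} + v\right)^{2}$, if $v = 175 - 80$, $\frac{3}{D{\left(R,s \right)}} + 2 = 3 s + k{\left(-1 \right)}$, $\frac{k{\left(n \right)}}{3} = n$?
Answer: $\frac{243049}{25} \approx 9722.0$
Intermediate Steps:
$k{\left(n \right)} = 3 n$
$D{\left(R,s \right)} = \frac{3}{-5 + 3 s}$ ($D{\left(R,s \right)} = \frac{3}{-2 + \left(3 s + 3 \left(-1\right)\right)} = \frac{3}{-2 + \left(3 s - 3\right)} = \frac{3}{-2 + \left(-3 + 3 s\right)} = \frac{3}{-5 + 3 s}$)
$v = 95$
$\left(T{\left(I{\left(D{\left(4,-1 \right)} \right)} \right)} + v\right)^{2} = \left(- \frac{18}{-5} + 95\right)^{2} = \left(\left(-18\right) \left(- \frac{1}{5}\right) + 95\right)^{2} = \left(\frac{18}{5} + 95\right)^{2} = \left(\frac{493}{5}\right)^{2} = \frac{243049}{25}$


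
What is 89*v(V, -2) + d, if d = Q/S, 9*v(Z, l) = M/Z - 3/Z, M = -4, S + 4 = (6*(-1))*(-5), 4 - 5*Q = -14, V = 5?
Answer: -8018/585 ≈ -13.706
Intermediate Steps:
Q = 18/5 (Q = 4/5 - 1/5*(-14) = 4/5 + 14/5 = 18/5 ≈ 3.6000)
S = 26 (S = -4 + (6*(-1))*(-5) = -4 - 6*(-5) = -4 + 30 = 26)
v(Z, l) = -7/(9*Z) (v(Z, l) = (-4/Z - 3/Z)/9 = (-7/Z)/9 = -7/(9*Z))
d = 9/65 (d = (18/5)/26 = (18/5)*(1/26) = 9/65 ≈ 0.13846)
89*v(V, -2) + d = 89*(-7/9/5) + 9/65 = 89*(-7/9*1/5) + 9/65 = 89*(-7/45) + 9/65 = -623/45 + 9/65 = -8018/585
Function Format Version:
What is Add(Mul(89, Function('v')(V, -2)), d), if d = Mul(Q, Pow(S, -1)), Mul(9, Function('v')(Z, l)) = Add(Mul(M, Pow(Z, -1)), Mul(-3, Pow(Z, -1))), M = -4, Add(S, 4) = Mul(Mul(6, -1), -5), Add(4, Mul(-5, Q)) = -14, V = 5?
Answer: Rational(-8018, 585) ≈ -13.706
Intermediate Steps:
Q = Rational(18, 5) (Q = Add(Rational(4, 5), Mul(Rational(-1, 5), -14)) = Add(Rational(4, 5), Rational(14, 5)) = Rational(18, 5) ≈ 3.6000)
S = 26 (S = Add(-4, Mul(Mul(6, -1), -5)) = Add(-4, Mul(-6, -5)) = Add(-4, 30) = 26)
Function('v')(Z, l) = Mul(Rational(-7, 9), Pow(Z, -1)) (Function('v')(Z, l) = Mul(Rational(1, 9), Add(Mul(-4, Pow(Z, -1)), Mul(-3, Pow(Z, -1)))) = Mul(Rational(1, 9), Mul(-7, Pow(Z, -1))) = Mul(Rational(-7, 9), Pow(Z, -1)))
d = Rational(9, 65) (d = Mul(Rational(18, 5), Pow(26, -1)) = Mul(Rational(18, 5), Rational(1, 26)) = Rational(9, 65) ≈ 0.13846)
Add(Mul(89, Function('v')(V, -2)), d) = Add(Mul(89, Mul(Rational(-7, 9), Pow(5, -1))), Rational(9, 65)) = Add(Mul(89, Mul(Rational(-7, 9), Rational(1, 5))), Rational(9, 65)) = Add(Mul(89, Rational(-7, 45)), Rational(9, 65)) = Add(Rational(-623, 45), Rational(9, 65)) = Rational(-8018, 585)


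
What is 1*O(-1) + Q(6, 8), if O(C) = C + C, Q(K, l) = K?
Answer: 4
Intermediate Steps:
O(C) = 2*C
1*O(-1) + Q(6, 8) = 1*(2*(-1)) + 6 = 1*(-2) + 6 = -2 + 6 = 4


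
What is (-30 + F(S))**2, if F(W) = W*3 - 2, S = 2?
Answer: 676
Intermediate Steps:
F(W) = -2 + 3*W (F(W) = 3*W - 2 = -2 + 3*W)
(-30 + F(S))**2 = (-30 + (-2 + 3*2))**2 = (-30 + (-2 + 6))**2 = (-30 + 4)**2 = (-26)**2 = 676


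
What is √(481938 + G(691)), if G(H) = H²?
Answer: √959419 ≈ 979.50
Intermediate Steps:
√(481938 + G(691)) = √(481938 + 691²) = √(481938 + 477481) = √959419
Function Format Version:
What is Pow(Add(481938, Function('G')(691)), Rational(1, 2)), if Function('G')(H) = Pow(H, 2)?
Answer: Pow(959419, Rational(1, 2)) ≈ 979.50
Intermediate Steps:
Pow(Add(481938, Function('G')(691)), Rational(1, 2)) = Pow(Add(481938, Pow(691, 2)), Rational(1, 2)) = Pow(Add(481938, 477481), Rational(1, 2)) = Pow(959419, Rational(1, 2))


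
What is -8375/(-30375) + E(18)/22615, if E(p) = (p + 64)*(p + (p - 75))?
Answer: 738091/5495445 ≈ 0.13431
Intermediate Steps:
E(p) = (-75 + 2*p)*(64 + p) (E(p) = (64 + p)*(p + (-75 + p)) = (64 + p)*(-75 + 2*p) = (-75 + 2*p)*(64 + p))
-8375/(-30375) + E(18)/22615 = -8375/(-30375) + (-4800 + 2*18² + 53*18)/22615 = -8375*(-1/30375) + (-4800 + 2*324 + 954)*(1/22615) = 67/243 + (-4800 + 648 + 954)*(1/22615) = 67/243 - 3198*1/22615 = 67/243 - 3198/22615 = 738091/5495445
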